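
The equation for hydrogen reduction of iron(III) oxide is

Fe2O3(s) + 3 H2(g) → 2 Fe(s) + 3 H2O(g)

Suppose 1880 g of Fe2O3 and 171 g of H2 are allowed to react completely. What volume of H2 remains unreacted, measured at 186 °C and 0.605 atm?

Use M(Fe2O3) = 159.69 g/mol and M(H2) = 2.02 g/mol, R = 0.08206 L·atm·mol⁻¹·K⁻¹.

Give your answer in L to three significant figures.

3070 L

n(Fe2O3) = 1880 / 159.69 = 11.77 mol
n(H2) = 171 / 2.02 = 84.65 mol
For 11.77 mol Fe2O3, stoichiometry requires (3/1) × 11.77 = 35.31 mol H2; 84.65 mol is available, so Fe2O3 is limiting.
n(H2) consumed = (3/1) × 11.77 = 35.31 mol; remaining = 84.65 − 35.31 = 49.34 mol
V(H2) = nRT/P = 49.34 × 0.08206 × 459.15 / 0.605 = 3073 L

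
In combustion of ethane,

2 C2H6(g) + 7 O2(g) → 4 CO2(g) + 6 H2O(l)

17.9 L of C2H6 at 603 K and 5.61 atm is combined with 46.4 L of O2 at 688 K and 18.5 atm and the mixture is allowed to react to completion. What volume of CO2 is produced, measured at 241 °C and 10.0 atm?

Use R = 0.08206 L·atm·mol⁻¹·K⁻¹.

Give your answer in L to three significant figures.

17.1 L

n(C2H6) = PV/RT = (5.61 × 17.9) / (0.08206 × 603) = 2.029 mol
n(O2) = PV/RT = (18.5 × 46.4) / (0.08206 × 688) = 15.20 mol
For 2.029 mol C2H6, stoichiometry requires (7/2) × 2.029 = 7.101 mol O2; 15.20 mol is available, so C2H6 is limiting.
n(CO2) = (4/2) × 2.029 = 4.058 mol
V(CO2) = nRT/P = 4.058 × 0.08206 × 514.15 / 10.0 = 17.12 L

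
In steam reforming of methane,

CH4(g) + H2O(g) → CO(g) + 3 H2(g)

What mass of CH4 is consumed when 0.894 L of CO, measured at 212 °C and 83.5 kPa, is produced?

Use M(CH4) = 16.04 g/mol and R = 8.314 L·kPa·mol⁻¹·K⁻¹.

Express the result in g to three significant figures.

n(CO) = PV/RT = (83.5 × 0.894) / (8.314 × 485.15) = 0.01851 mol
n(CH4) = (1/1) × 0.01851 = 0.01851 mol
m(CH4) = 0.01851 × 16.04 = 0.2969 g

0.297 g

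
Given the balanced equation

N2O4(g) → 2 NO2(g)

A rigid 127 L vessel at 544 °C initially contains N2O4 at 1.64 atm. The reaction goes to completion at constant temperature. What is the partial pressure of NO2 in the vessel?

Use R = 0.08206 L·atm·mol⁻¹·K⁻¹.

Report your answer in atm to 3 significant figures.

n(N2O4)₀ = PV/RT = (1.64 × 127) / (0.08206 × 817.15) = 3.106 mol
n(NO2) = (2/1) × 3.106 = 6.212 mol
P(NO2) = nRT/V = 6.212 × 0.08206 × 817.15 / 127 = 3.280 atm

3.28 atm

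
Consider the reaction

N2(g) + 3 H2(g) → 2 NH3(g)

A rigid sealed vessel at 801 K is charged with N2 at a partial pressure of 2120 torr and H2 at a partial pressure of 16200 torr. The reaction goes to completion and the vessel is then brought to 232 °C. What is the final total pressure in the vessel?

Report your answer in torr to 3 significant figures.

8880 torr

Because the vessel is rigid and T is held at 801 K, work the stoichiometry in partial pressures (P_i = n_iRT/V).
P(H2) required for 2120 torr of N2 = (3/1) × 2120 = 6360 torr; available 16200 torr, so N2 is limiting.
P(H2) remaining = 16200 − (3/1) × 2120 = 9840 torr
P(gaseous products) = (2)/1 × 2120 = 4240 torr
P_total at 801 K = 9840 + 4240 = 14080 torr
Scaling to 232 °C: P = 14080 × 505.15/801 = 8880 torr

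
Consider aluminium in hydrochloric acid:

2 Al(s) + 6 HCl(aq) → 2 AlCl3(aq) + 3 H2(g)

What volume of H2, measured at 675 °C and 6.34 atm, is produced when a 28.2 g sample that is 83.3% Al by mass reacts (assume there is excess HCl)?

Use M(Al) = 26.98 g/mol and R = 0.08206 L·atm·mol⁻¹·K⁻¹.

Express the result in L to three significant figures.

mass of Al = 28.2 × 83.3/100 = 23.49 g
n(Al) = 23.49 / 26.98 = 0.8706 mol
n(H2) = (3/2) × 0.8706 = 1.306 mol
V = nRT/P = 1.306 × 0.08206 × 948.15 / 6.34 = 16.03 L

16.0 L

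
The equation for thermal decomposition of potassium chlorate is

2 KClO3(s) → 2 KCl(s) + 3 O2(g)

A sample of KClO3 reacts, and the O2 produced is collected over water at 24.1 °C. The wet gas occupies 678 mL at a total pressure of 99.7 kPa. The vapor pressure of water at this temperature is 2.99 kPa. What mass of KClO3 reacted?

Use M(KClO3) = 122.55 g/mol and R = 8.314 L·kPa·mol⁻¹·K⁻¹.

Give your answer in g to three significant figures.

P(O2) = 99.7 − 2.99 = 96.71 kPa
n(O2) = PV/RT = (96.71 × 0.6780) / (8.314 × 297.25) = 0.02653 mol
n(KClO3) = (2/3) × 0.02653 = 0.01769 mol
m(KClO3) = 0.01769 × 122.55 = 2.168 g

2.17 g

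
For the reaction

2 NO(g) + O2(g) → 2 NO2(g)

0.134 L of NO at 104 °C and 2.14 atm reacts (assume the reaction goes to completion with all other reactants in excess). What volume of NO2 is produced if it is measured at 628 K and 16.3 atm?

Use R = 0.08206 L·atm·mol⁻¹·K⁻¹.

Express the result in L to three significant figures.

n(NO) = PV/RT = (2.14 × 0.134) / (0.08206 × 377.15) = 0.009266 mol
n(NO2) = (2/2) × 0.009266 = 0.009266 mol
V = nRT/P = 0.009266 × 0.08206 × 628 / 16.3 = 0.02930 L

0.0293 L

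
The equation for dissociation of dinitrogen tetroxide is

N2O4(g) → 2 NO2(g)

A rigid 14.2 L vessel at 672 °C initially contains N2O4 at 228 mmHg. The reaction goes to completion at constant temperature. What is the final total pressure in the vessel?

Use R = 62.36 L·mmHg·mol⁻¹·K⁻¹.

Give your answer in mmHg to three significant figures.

456 mmHg

Rigid vessel, constant T ⇒ P scales with total gas moles (1 → 2).
P_final = (2/1) × 228 = 456.0 mmHg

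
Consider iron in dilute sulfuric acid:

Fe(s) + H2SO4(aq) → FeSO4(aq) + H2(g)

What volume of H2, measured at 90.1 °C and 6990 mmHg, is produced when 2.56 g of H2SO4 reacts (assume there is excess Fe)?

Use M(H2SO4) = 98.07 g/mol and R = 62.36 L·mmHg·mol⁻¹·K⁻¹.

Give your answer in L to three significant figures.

n(H2SO4) = 2.560 / 98.07 = 0.02610 mol
n(H2) = (1/1) × 0.02610 = 0.02610 mol
V = nRT/P = 0.02610 × 62.36 × 363.25 / 6990 = 0.08458 L

0.0846 L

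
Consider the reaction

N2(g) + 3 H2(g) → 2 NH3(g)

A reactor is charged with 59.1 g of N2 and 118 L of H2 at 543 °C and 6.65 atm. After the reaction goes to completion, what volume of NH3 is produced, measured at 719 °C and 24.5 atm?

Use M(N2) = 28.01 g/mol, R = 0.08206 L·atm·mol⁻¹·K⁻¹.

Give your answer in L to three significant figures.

14.0 L

n(N2) = 59.1 / 28.01 = 2.110 mol
n(H2) = PV/RT = (6.65 × 118) / (0.08206 × 816.15) = 11.72 mol
For 2.110 mol N2, stoichiometry requires (3/1) × 2.110 = 6.330 mol H2; 11.72 mol is available, so N2 is limiting.
n(NH3) = (2/1) × 2.110 = 4.220 mol
V(NH3) = nRT/P = 4.220 × 0.08206 × 992.15 / 24.5 = 14.02 L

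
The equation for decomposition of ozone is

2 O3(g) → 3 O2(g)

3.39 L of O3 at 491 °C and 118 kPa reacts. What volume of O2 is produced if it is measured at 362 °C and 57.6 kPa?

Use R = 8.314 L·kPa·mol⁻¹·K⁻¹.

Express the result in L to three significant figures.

8.66 L

n(O3) = PV/RT = (118 × 3.39) / (8.314 × 764.15) = 0.06296 mol
n(O2) = (3/2) × 0.06296 = 0.09444 mol
V = nRT/P = 0.09444 × 8.314 × 635.15 / 57.6 = 8.658 L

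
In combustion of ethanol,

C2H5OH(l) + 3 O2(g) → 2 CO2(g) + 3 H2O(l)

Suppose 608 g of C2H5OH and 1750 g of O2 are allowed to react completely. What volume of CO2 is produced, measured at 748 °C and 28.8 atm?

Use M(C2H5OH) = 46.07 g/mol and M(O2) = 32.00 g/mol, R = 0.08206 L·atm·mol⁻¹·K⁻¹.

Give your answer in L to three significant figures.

n(C2H5OH) = 608 / 46.07 = 13.20 mol
n(O2) = 1750 / 32.00 = 54.69 mol
For 13.20 mol C2H5OH, stoichiometry requires (3/1) × 13.20 = 39.60 mol O2; 54.69 mol is available, so C2H5OH is limiting.
n(CO2) = (2/1) × 13.20 = 26.40 mol
V(CO2) = nRT/P = 26.40 × 0.08206 × 1021.15 / 28.8 = 76.81 L

76.8 L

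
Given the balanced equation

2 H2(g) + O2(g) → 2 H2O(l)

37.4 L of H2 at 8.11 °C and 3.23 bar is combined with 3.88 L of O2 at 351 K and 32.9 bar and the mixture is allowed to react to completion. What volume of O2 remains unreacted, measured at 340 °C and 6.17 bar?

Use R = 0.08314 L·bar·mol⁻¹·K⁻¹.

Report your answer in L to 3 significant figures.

14.8 L

n(H2) = PV/RT = (3.23 × 37.4) / (0.08314 × 281.26) = 5.166 mol
n(O2) = PV/RT = (32.9 × 3.88) / (0.08314 × 351) = 4.374 mol
For 5.166 mol H2, stoichiometry requires (1/2) × 5.166 = 2.583 mol O2; 4.374 mol is available, so H2 is limiting.
n(O2) consumed = (1/2) × 5.166 = 2.583 mol; remaining = 4.374 − 2.583 = 1.791 mol
V(O2) = nRT/P = 1.791 × 0.08314 × 613.15 / 6.17 = 14.80 L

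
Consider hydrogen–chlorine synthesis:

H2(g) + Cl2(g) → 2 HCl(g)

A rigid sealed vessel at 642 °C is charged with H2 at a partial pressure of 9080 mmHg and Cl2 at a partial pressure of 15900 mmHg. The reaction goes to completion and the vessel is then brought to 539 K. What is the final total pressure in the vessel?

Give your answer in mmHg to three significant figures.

14700 mmHg

Because the vessel is rigid and T is held at 642 °C, work the stoichiometry in partial pressures (P_i = n_iRT/V).
P(Cl2) required for 9080 mmHg of H2 = (1/1) × 9080 = 9080 mmHg; available 15900 mmHg, so H2 is limiting.
P(Cl2) remaining = 15900 − (1/1) × 9080 = 6820 mmHg
P(gaseous products) = (2)/1 × 9080 = 18160 mmHg
P_total at 642 °C = 6820 + 18160 = 24980 mmHg
Scaling to 539 K: P = 24980 × 539/915.15 = 14710 mmHg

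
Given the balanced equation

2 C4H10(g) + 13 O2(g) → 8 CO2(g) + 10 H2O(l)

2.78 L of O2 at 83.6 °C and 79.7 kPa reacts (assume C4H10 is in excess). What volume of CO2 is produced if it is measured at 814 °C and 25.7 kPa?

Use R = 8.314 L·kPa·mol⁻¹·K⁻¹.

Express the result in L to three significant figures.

n(O2) = PV/RT = (79.7 × 2.78) / (8.314 × 356.75) = 0.07470 mol
n(CO2) = (8/13) × 0.07470 = 0.04597 mol
V = nRT/P = 0.04597 × 8.314 × 1087.15 / 25.7 = 16.17 L

16.2 L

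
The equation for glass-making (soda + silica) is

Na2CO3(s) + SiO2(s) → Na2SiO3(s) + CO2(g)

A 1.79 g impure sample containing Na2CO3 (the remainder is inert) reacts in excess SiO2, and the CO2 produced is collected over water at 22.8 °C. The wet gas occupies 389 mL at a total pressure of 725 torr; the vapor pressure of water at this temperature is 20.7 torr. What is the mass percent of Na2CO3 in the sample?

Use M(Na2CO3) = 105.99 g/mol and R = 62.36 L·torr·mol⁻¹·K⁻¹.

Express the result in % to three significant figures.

P(CO2) = 725 − 20.7 = 704.3 torr
n(CO2) = PV/RT = (704.3 × 0.3890) / (62.36 × 295.95) = 0.01485 mol
n(Na2CO3) = (1/1) × 0.01485 = 0.01485 mol
m(Na2CO3) = 0.01485 × 105.99 = 1.574 g
%Na2CO3 = 1.574 / 1.79 × 100 = 87.93%

87.9 %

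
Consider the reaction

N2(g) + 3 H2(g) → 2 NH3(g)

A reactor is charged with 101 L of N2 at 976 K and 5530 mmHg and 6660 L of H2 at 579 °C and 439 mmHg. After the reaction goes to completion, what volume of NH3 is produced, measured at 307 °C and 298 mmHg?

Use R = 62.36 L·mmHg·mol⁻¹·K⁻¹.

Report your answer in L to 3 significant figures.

n(N2) = PV/RT = (5530 × 101) / (62.36 × 976) = 9.177 mol
n(H2) = PV/RT = (439 × 6660) / (62.36 × 852.15) = 55.02 mol
For 9.177 mol N2, stoichiometry requires (3/1) × 9.177 = 27.53 mol H2; 55.02 mol is available, so N2 is limiting.
n(NH3) = (2/1) × 9.177 = 18.35 mol
V(NH3) = nRT/P = 18.35 × 62.36 × 580.15 / 298 = 2228 L

2230 L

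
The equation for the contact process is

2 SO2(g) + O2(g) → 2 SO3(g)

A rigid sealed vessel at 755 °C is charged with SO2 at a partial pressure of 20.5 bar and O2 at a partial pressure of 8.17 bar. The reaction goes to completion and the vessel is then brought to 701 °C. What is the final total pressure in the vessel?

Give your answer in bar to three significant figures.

19.4 bar

Because the vessel is rigid and T is held at 755 °C, work the stoichiometry in partial pressures (P_i = n_iRT/V).
P(O2) required for 20.5 bar of SO2 = (1/2) × 20.5 = 10.25 bar; available 8.17 bar, so O2 is limiting.
P(SO2) remaining = 20.5 − (2/1) × 8.17 = 4.160 bar
P(gaseous products) = (2)/1 × 8.17 = 16.34 bar
P_total at 755 °C = 4.160 + 16.34 = 20.50 bar
Scaling to 701 °C: P = 20.50 × 974.15/1028.15 = 19.42 bar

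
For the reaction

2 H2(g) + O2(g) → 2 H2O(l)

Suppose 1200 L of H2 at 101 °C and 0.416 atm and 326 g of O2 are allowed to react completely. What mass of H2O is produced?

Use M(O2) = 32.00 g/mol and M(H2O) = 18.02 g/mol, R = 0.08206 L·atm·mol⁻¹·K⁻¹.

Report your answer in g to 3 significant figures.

n(H2) = PV/RT = (0.416 × 1200) / (0.08206 × 374.15) = 16.26 mol
n(O2) = 326 / 32.00 = 10.19 mol
For 16.26 mol H2, stoichiometry requires (1/2) × 16.26 = 8.130 mol O2; 10.19 mol is available, so H2 is limiting.
n(H2O) = (2/2) × 16.26 = 16.26 mol
m(H2O) = 16.26 × 18.02 = 293.0 g

293 g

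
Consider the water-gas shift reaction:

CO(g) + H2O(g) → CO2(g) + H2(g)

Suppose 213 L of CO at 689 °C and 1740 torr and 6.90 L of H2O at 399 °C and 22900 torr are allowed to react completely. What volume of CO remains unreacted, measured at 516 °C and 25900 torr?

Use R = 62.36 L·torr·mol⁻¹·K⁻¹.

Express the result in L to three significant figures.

n(CO) = PV/RT = (1740 × 213) / (62.36 × 962.15) = 6.177 mol
n(H2O) = PV/RT = (22900 × 6.90) / (62.36 × 672.15) = 3.770 mol
For 6.177 mol CO, stoichiometry requires (1/1) × 6.177 = 6.177 mol H2O; 3.770 mol is available, so H2O is limiting.
n(CO) consumed = (1/1) × 3.770 = 3.770 mol; remaining = 6.177 − 3.770 = 2.407 mol
V(CO) = nRT/P = 2.407 × 62.36 × 789.15 / 25900 = 4.573 L

4.57 L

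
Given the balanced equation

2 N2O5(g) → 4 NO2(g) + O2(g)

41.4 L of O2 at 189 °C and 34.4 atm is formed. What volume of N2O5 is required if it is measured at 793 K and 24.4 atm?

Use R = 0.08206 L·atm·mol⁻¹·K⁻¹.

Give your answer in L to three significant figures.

n(O2) = PV/RT = (34.4 × 41.4) / (0.08206 × 462.15) = 37.55 mol
n(N2O5) = (2/1) × 37.55 = 75.10 mol
V = nRT/P = 75.10 × 0.08206 × 793 / 24.4 = 200.3 L

200 L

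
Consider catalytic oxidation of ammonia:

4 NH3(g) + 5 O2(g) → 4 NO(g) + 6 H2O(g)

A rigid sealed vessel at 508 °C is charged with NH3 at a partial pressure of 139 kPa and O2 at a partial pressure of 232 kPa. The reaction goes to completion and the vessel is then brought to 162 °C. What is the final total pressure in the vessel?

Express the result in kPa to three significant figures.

Because the vessel is rigid and T is held at 508 °C, work the stoichiometry in partial pressures (P_i = n_iRT/V).
P(O2) required for 139 kPa of NH3 = (5/4) × 139 = 173.8 kPa; available 232 kPa, so NH3 is limiting.
P(O2) remaining = 232 − (5/4) × 139 = 58.25 kPa
P(gaseous products) = (4+6)/4 × 139 = 347.5 kPa
P_total at 508 °C = 58.25 + 347.5 = 405.8 kPa
Scaling to 162 °C: P = 405.8 × 435.15/781.15 = 226.1 kPa

226 kPa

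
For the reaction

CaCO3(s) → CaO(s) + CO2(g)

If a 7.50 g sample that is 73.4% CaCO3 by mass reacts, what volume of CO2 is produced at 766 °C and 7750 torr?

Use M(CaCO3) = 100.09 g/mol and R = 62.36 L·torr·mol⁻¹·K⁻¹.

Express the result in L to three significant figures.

mass of CaCO3 = 7.50 × 73.4/100 = 5.505 g
n(CaCO3) = 5.505 / 100.09 = 0.05500 mol
n(CO2) = (1/1) × 0.05500 = 0.05500 mol
V = nRT/P = 0.05500 × 62.36 × 1039.15 / 7750 = 0.4599 L

0.460 L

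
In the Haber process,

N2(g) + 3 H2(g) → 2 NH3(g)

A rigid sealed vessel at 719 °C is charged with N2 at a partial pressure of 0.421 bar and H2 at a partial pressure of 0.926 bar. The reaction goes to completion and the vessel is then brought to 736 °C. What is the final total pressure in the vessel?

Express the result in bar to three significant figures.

0.742 bar

Because the vessel is rigid and T is held at 719 °C, work the stoichiometry in partial pressures (P_i = n_iRT/V).
P(H2) required for 0.421 bar of N2 = (3/1) × 0.421 = 1.263 bar; available 0.926 bar, so H2 is limiting.
P(N2) remaining = 0.421 − (1/3) × 0.926 = 0.1123 bar
P(gaseous products) = (2)/3 × 0.926 = 0.6173 bar
P_total at 719 °C = 0.1123 + 0.6173 = 0.7296 bar
Scaling to 736 °C: P = 0.7296 × 1009.15/992.15 = 0.7421 bar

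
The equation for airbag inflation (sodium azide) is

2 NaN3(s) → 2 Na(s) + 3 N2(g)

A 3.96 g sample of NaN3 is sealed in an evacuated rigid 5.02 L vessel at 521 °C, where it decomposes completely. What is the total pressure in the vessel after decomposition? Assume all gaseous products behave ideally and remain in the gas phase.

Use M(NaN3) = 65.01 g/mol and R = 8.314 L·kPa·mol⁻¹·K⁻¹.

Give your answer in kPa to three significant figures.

n(NaN3) = 3.96 / 65.01 = 0.06091 mol
n(gas produced) = (3/2) × 0.06091 = 0.09137 mol
P = nRT/V = 0.09137 × 8.314 × 794.15 / 5.02 = 120.2 kPa

120 kPa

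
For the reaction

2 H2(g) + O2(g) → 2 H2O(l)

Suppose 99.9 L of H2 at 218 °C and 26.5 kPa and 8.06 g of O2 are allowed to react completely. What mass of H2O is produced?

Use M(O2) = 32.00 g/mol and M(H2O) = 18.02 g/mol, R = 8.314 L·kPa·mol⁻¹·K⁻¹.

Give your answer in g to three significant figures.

n(H2) = PV/RT = (26.5 × 99.9) / (8.314 × 491.15) = 0.6483 mol
n(O2) = 8.06 / 32.00 = 0.2519 mol
For 0.6483 mol H2, stoichiometry requires (1/2) × 0.6483 = 0.3241 mol O2; 0.2519 mol is available, so O2 is limiting.
n(H2O) = (2/1) × 0.2519 = 0.5038 mol
m(H2O) = 0.5038 × 18.02 = 9.078 g

9.08 g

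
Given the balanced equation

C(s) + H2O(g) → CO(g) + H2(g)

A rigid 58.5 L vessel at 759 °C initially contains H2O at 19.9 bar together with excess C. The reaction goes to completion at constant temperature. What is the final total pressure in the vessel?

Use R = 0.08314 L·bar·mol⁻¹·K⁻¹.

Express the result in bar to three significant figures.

At constant T and V, P ∝ n(gas): 1 mol gas → 2 mol gas.
P_final = (2/1) × 19.9 = 39.80 bar

39.8 bar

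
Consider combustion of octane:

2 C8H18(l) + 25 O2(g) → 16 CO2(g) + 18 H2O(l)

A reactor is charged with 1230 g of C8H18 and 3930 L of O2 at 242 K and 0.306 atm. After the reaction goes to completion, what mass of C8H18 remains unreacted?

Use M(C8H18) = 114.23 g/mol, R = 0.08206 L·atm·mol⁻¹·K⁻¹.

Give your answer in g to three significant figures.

n(C8H18) = 1230 / 114.23 = 10.77 mol
n(O2) = PV/RT = (0.306 × 3930) / (0.08206 × 242) = 60.56 mol
For 10.77 mol C8H18, stoichiometry requires (25/2) × 10.77 = 134.6 mol O2; 60.56 mol is available, so O2 is limiting.
n(C8H18) consumed = (2/25) × 60.56 = 4.845 mol; remaining = 10.77 − 4.845 = 5.925 mol
m(C8H18) = 5.925 × 114.23 = 676.8 g

677 g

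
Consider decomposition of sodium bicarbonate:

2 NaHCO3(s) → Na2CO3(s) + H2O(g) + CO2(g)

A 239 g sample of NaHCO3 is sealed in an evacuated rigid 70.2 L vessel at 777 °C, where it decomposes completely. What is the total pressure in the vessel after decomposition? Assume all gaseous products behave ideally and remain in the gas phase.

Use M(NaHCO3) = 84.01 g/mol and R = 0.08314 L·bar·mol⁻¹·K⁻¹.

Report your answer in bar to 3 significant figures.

n(NaHCO3) = 239 / 84.01 = 2.845 mol
n(gas produced) = (2/2) × 2.845 = 2.845 mol
P = nRT/V = 2.845 × 0.08314 × 1050.15 / 70.2 = 3.538 bar

3.54 bar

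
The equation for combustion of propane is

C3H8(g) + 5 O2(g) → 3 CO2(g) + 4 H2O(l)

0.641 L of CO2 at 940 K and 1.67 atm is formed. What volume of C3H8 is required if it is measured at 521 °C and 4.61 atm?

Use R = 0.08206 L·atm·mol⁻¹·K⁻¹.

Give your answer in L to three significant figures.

0.0654 L

n(CO2) = PV/RT = (1.67 × 0.641) / (0.08206 × 940) = 0.01388 mol
n(C3H8) = (1/3) × 0.01388 = 0.004627 mol
V = nRT/P = 0.004627 × 0.08206 × 794.15 / 4.61 = 0.06541 L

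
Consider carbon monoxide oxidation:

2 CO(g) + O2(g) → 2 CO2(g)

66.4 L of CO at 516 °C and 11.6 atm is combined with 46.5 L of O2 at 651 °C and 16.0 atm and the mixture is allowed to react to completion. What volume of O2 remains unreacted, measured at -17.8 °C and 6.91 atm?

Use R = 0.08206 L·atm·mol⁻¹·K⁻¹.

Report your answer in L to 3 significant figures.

n(CO) = PV/RT = (11.6 × 66.4) / (0.08206 × 789.15) = 11.89 mol
n(O2) = PV/RT = (16.0 × 46.5) / (0.08206 × 924.15) = 9.811 mol
For 11.89 mol CO, stoichiometry requires (1/2) × 11.89 = 5.945 mol O2; 9.811 mol is available, so CO is limiting.
n(O2) consumed = (1/2) × 11.89 = 5.945 mol; remaining = 9.811 − 5.945 = 3.866 mol
V(O2) = nRT/P = 3.866 × 0.08206 × 255.35 / 6.91 = 11.72 L

11.7 L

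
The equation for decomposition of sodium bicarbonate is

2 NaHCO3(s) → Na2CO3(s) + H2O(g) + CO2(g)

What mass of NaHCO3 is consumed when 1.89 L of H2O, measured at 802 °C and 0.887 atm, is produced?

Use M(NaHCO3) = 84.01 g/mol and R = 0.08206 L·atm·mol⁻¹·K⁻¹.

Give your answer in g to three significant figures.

3.19 g

n(H2O) = PV/RT = (0.887 × 1.89) / (0.08206 × 1075.15) = 0.01900 mol
n(NaHCO3) = (2/1) × 0.01900 = 0.03800 mol
m(NaHCO3) = 0.03800 × 84.01 = 3.192 g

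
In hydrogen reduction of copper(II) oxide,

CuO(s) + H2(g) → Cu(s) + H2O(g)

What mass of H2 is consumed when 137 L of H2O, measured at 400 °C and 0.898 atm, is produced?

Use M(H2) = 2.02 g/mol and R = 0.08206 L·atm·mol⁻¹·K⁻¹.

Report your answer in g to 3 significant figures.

n(H2O) = PV/RT = (0.898 × 137) / (0.08206 × 673.15) = 2.227 mol
n(H2) = (1/1) × 2.227 = 2.227 mol
m(H2) = 2.227 × 2.02 = 4.499 g

4.50 g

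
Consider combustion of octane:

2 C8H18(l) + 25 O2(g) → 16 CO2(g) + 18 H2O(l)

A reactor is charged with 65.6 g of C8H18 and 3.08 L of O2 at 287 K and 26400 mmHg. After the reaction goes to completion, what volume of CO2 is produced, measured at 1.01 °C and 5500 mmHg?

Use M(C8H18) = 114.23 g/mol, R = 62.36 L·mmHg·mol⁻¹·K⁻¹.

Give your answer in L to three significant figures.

9.04 L

n(C8H18) = 65.6 / 114.23 = 0.5743 mol
n(O2) = PV/RT = (26400 × 3.08) / (62.36 × 287) = 4.543 mol
For 0.5743 mol C8H18, stoichiometry requires (25/2) × 0.5743 = 7.179 mol O2; 4.543 mol is available, so O2 is limiting.
n(CO2) = (16/25) × 4.543 = 2.908 mol
V(CO2) = nRT/P = 2.908 × 62.36 × 274.16 / 5500 = 9.039 L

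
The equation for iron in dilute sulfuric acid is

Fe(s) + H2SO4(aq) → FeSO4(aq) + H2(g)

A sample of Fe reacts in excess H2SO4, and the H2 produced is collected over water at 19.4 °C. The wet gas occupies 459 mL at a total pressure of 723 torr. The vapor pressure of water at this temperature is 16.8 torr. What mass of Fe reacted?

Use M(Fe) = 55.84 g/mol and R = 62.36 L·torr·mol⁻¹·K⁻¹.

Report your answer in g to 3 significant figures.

0.992 g

P(H2) = 723 − 16.8 = 706.2 torr
n(H2) = PV/RT = (706.2 × 0.4590) / (62.36 × 292.55) = 0.01777 mol
n(Fe) = (1/1) × 0.01777 = 0.01777 mol
m(Fe) = 0.01777 × 55.84 = 0.9923 g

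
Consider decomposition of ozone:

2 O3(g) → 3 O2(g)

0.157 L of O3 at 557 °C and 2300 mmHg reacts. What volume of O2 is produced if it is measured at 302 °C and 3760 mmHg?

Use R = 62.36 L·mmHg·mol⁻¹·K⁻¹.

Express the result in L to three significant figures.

0.0998 L

n(O3) = PV/RT = (2300 × 0.157) / (62.36 × 830.15) = 0.006975 mol
n(O2) = (3/2) × 0.006975 = 0.01046 mol
V = nRT/P = 0.01046 × 62.36 × 575.15 / 3760 = 0.09978 L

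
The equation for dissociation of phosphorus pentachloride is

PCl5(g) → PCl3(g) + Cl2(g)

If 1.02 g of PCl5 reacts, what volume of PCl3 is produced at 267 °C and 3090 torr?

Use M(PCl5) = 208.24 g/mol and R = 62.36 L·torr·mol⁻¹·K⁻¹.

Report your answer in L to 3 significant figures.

0.0534 L

n(PCl5) = 1.020 / 208.24 = 0.004898 mol
n(PCl3) = (1/1) × 0.004898 = 0.004898 mol
V = nRT/P = 0.004898 × 62.36 × 540.15 / 3090 = 0.05339 L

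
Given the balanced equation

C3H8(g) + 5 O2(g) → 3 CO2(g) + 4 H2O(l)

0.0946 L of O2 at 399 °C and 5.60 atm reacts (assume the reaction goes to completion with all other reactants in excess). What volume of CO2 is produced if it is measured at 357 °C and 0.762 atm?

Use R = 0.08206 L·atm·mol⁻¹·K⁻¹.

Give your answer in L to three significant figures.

n(O2) = PV/RT = (5.60 × 0.0946) / (0.08206 × 672.15) = 0.009605 mol
n(CO2) = (3/5) × 0.009605 = 0.005763 mol
V = nRT/P = 0.005763 × 0.08206 × 630.15 / 0.762 = 0.3911 L

0.391 L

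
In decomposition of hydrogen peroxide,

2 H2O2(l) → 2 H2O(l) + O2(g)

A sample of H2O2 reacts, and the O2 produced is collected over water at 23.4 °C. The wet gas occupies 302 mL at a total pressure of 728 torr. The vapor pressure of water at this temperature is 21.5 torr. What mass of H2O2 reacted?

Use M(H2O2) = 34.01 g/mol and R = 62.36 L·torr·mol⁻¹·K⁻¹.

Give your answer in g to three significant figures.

P(O2) = 728 − 21.5 = 706.5 torr
n(O2) = PV/RT = (706.5 × 0.3020) / (62.36 × 296.55) = 0.01154 mol
n(H2O2) = (2/1) × 0.01154 = 0.02308 mol
m(H2O2) = 0.02308 × 34.01 = 0.7850 g

0.785 g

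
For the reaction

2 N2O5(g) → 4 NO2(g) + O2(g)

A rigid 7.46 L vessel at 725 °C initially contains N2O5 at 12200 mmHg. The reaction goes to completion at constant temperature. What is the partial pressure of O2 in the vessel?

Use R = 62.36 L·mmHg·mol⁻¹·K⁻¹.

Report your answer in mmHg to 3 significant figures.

6100 mmHg

n(N2O5)₀ = PV/RT = (12200 × 7.46) / (62.36 × 998.15) = 1.462 mol
n(O2) = (1/2) × 1.462 = 0.7310 mol
P(O2) = nRT/V = 0.7310 × 62.36 × 998.15 / 7.46 = 6099 mmHg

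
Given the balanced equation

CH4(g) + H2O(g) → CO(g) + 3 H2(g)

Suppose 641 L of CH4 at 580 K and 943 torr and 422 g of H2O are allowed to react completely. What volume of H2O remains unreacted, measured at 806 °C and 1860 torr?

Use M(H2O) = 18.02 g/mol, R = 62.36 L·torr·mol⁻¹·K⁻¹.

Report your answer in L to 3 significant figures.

243 L

n(CH4) = PV/RT = (943 × 641) / (62.36 × 580) = 16.71 mol
n(H2O) = 422 / 18.02 = 23.42 mol
For 16.71 mol CH4, stoichiometry requires (1/1) × 16.71 = 16.71 mol H2O; 23.42 mol is available, so CH4 is limiting.
n(H2O) consumed = (1/1) × 16.71 = 16.71 mol; remaining = 23.42 − 16.71 = 6.710 mol
V(H2O) = nRT/P = 6.710 × 62.36 × 1079.15 / 1860 = 242.8 L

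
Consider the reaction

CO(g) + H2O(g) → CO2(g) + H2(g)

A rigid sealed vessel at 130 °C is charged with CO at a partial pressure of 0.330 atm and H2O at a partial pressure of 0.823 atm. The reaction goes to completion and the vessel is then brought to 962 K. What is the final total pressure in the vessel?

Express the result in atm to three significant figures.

2.75 atm

At constant V, partial pressures at 130 °C are proportional to moles, so apply stoichiometry directly to pressures.
P(H2O) required for 0.330 atm of CO = (1/1) × 0.330 = 0.3300 atm; available 0.823 atm, so CO is limiting.
P(H2O) remaining = 0.823 − (1/1) × 0.330 = 0.4930 atm
P(gaseous products) = (1+1)/1 × 0.330 = 0.6600 atm
P_total at 130 °C = 0.4930 + 0.6600 = 1.153 atm
Scaling to 962 K: P = 1.153 × 962/403.15 = 2.751 atm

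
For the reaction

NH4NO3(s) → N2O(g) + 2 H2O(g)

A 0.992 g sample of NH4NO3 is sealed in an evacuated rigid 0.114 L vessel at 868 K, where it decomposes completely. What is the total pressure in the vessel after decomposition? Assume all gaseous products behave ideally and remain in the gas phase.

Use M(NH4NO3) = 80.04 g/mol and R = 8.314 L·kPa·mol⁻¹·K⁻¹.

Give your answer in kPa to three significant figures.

n(NH4NO3) = 0.992 / 80.04 = 0.01239 mol
n(gas produced) = (3/1) × 0.01239 = 0.03717 mol
P = nRT/V = 0.03717 × 8.314 × 868 / 0.114 = 2353 kPa

2350 kPa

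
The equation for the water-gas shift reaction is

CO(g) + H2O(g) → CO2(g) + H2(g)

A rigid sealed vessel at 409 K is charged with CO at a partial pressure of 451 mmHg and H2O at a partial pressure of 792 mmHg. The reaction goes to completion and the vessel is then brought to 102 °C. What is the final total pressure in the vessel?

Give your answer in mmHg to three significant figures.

1140 mmHg

Because the vessel is rigid and T is held at 409 K, work the stoichiometry in partial pressures (P_i = n_iRT/V).
P(H2O) required for 451 mmHg of CO = (1/1) × 451 = 451.0 mmHg; available 792 mmHg, so CO is limiting.
P(H2O) remaining = 792 − (1/1) × 451 = 341.0 mmHg
P(gaseous products) = (1+1)/1 × 451 = 902.0 mmHg
P_total at 409 K = 341.0 + 902.0 = 1243 mmHg
Scaling to 102 °C: P = 1243 × 375.15/409 = 1140 mmHg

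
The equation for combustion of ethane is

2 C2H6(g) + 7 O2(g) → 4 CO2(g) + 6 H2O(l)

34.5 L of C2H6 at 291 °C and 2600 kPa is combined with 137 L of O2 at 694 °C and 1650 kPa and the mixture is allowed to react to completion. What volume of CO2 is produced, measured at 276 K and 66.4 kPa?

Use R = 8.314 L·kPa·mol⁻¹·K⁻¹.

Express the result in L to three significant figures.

n(C2H6) = PV/RT = (2600 × 34.5) / (8.314 × 564.15) = 19.12 mol
n(O2) = PV/RT = (1650 × 137) / (8.314 × 967.15) = 28.11 mol
For 19.12 mol C2H6, stoichiometry requires (7/2) × 19.12 = 66.92 mol O2; 28.11 mol is available, so O2 is limiting.
n(CO2) = (4/7) × 28.11 = 16.06 mol
V(CO2) = nRT/P = 16.06 × 8.314 × 276 / 66.4 = 555.0 L

555 L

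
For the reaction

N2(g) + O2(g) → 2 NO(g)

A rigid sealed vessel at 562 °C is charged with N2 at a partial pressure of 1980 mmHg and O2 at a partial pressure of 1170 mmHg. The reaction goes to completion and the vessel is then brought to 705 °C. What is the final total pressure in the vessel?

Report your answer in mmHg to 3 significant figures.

Because the vessel is rigid and T is held at 562 °C, work the stoichiometry in partial pressures (P_i = n_iRT/V).
P(O2) required for 1980 mmHg of N2 = (1/1) × 1980 = 1980 mmHg; available 1170 mmHg, so O2 is limiting.
P(N2) remaining = 1980 − (1/1) × 1170 = 810.0 mmHg
P(gaseous products) = (2)/1 × 1170 = 2340 mmHg
P_total at 562 °C = 810.0 + 2340 = 3150 mmHg
Scaling to 705 °C: P = 3150 × 978.15/835.15 = 3689 mmHg

3690 mmHg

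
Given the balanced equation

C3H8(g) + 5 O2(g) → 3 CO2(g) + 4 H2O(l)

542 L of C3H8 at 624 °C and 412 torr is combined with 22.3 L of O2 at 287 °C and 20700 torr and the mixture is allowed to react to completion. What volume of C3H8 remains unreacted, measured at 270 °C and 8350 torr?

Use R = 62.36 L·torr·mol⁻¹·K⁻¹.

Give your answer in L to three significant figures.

5.47 L

n(C3H8) = PV/RT = (412 × 542) / (62.36 × 897.15) = 3.991 mol
n(O2) = PV/RT = (20700 × 22.3) / (62.36 × 560.15) = 13.21 mol
For 3.991 mol C3H8, stoichiometry requires (5/1) × 3.991 = 19.96 mol O2; 13.21 mol is available, so O2 is limiting.
n(C3H8) consumed = (1/5) × 13.21 = 2.642 mol; remaining = 3.991 − 2.642 = 1.349 mol
V(C3H8) = nRT/P = 1.349 × 62.36 × 543.15 / 8350 = 5.472 L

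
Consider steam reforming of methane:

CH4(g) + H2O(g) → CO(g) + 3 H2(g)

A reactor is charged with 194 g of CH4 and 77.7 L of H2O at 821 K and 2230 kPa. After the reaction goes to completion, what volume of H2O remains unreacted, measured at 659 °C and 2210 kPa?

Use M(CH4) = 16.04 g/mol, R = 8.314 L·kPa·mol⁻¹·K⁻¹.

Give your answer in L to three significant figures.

n(CH4) = 194 / 16.04 = 12.09 mol
n(H2O) = PV/RT = (2230 × 77.7) / (8.314 × 821) = 25.38 mol
For 12.09 mol CH4, stoichiometry requires (1/1) × 12.09 = 12.09 mol H2O; 25.38 mol is available, so CH4 is limiting.
n(H2O) consumed = (1/1) × 12.09 = 12.09 mol; remaining = 25.38 − 12.09 = 13.29 mol
V(H2O) = nRT/P = 13.29 × 8.314 × 932.15 / 2210 = 46.60 L

46.6 L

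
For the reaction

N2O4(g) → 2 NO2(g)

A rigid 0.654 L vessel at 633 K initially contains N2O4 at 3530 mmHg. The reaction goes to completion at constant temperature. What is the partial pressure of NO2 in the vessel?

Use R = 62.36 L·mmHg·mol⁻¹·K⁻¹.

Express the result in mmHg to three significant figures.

n(N2O4)₀ = PV/RT = (3530 × 0.654) / (62.36 × 633) = 0.05848 mol
n(NO2) = (2/1) × 0.05848 = 0.1170 mol
P(NO2) = nRT/V = 0.1170 × 62.36 × 633 / 0.654 = 7062 mmHg

7060 mmHg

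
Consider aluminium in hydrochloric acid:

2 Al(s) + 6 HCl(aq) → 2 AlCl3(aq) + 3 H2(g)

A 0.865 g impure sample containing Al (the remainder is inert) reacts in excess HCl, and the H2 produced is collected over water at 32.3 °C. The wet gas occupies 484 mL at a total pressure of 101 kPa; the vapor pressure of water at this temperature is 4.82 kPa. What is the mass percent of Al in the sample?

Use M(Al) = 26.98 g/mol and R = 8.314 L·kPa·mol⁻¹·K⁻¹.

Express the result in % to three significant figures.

P(H2) = 101 − 4.82 = 96.18 kPa
n(H2) = PV/RT = (96.18 × 0.4840) / (8.314 × 305.45) = 0.01833 mol
n(Al) = (2/3) × 0.01833 = 0.01222 mol
m(Al) = 0.01222 × 26.98 = 0.3297 g
%Al = 0.3297 / 0.865 × 100 = 38.12%

38.1 %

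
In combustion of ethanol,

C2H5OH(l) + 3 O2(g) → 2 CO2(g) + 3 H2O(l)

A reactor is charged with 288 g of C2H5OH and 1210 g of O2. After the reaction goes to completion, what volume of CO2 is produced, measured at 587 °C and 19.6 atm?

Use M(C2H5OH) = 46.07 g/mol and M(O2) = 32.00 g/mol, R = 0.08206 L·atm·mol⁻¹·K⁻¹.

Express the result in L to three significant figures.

n(C2H5OH) = 288 / 46.07 = 6.251 mol
n(O2) = 1210 / 32.00 = 37.81 mol
For 6.251 mol C2H5OH, stoichiometry requires (3/1) × 6.251 = 18.75 mol O2; 37.81 mol is available, so C2H5OH is limiting.
n(CO2) = (2/1) × 6.251 = 12.50 mol
V(CO2) = nRT/P = 12.50 × 0.08206 × 860.15 / 19.6 = 45.02 L

45.0 L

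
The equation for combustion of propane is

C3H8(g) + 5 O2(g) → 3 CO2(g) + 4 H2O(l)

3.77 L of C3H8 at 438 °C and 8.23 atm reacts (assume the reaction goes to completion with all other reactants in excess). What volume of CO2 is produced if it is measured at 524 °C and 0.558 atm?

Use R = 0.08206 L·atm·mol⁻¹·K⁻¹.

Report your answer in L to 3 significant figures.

n(C3H8) = PV/RT = (8.23 × 3.77) / (0.08206 × 711.15) = 0.5317 mol
n(CO2) = (3/1) × 0.5317 = 1.595 mol
V = nRT/P = 1.595 × 0.08206 × 797.15 / 0.558 = 187.0 L

187 L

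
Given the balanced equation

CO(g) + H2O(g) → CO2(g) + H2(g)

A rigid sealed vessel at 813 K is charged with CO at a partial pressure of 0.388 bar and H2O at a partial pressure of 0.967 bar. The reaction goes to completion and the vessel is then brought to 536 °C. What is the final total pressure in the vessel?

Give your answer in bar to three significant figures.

1.35 bar

Because the vessel is rigid and T is held at 813 K, work the stoichiometry in partial pressures (P_i = n_iRT/V).
P(H2O) required for 0.388 bar of CO = (1/1) × 0.388 = 0.3880 bar; available 0.967 bar, so CO is limiting.
P(H2O) remaining = 0.967 − (1/1) × 0.388 = 0.5790 bar
P(gaseous products) = (1+1)/1 × 0.388 = 0.7760 bar
P_total at 813 K = 0.5790 + 0.7760 = 1.355 bar
Scaling to 536 °C: P = 1.355 × 809.15/813 = 1.349 bar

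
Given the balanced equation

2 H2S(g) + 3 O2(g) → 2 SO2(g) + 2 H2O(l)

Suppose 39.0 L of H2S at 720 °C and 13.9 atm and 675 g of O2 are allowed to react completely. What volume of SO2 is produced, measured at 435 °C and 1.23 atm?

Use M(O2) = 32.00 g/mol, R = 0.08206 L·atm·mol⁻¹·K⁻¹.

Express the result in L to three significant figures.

314 L

n(H2S) = PV/RT = (13.9 × 39.0) / (0.08206 × 993.15) = 6.652 mol
n(O2) = 675 / 32.00 = 21.09 mol
For 6.652 mol H2S, stoichiometry requires (3/2) × 6.652 = 9.978 mol O2; 21.09 mol is available, so H2S is limiting.
n(SO2) = (2/2) × 6.652 = 6.652 mol
V(SO2) = nRT/P = 6.652 × 0.08206 × 708.15 / 1.23 = 314.3 L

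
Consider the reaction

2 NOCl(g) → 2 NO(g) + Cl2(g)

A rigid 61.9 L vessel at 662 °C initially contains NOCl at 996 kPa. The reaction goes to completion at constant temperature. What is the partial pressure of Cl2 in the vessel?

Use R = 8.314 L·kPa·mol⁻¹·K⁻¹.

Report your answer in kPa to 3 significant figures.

n(NOCl)₀ = PV/RT = (996 × 61.9) / (8.314 × 935.15) = 7.930 mol
n(Cl2) = (1/2) × 7.930 = 3.965 mol
P(Cl2) = nRT/V = 3.965 × 8.314 × 935.15 / 61.9 = 498.0 kPa

498 kPa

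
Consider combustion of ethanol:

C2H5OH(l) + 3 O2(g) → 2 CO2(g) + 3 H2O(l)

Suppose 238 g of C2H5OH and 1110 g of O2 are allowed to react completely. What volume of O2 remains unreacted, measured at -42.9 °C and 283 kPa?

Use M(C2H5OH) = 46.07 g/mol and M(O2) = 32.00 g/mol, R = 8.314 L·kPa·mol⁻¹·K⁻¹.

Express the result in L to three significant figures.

n(C2H5OH) = 238 / 46.07 = 5.166 mol
n(O2) = 1110 / 32.00 = 34.69 mol
For 5.166 mol C2H5OH, stoichiometry requires (3/1) × 5.166 = 15.50 mol O2; 34.69 mol is available, so C2H5OH is limiting.
n(O2) consumed = (3/1) × 5.166 = 15.50 mol; remaining = 34.69 − 15.50 = 19.19 mol
V(O2) = nRT/P = 19.19 × 8.314 × 230.25 / 283 = 129.8 L

130 L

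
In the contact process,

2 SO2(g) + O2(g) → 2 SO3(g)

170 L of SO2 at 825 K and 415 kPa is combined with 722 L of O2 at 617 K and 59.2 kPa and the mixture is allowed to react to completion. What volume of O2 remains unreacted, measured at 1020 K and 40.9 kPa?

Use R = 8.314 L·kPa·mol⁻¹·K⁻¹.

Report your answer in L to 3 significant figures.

661 L

n(SO2) = PV/RT = (415 × 170) / (8.314 × 825) = 10.29 mol
n(O2) = PV/RT = (59.2 × 722) / (8.314 × 617) = 8.332 mol
For 10.29 mol SO2, stoichiometry requires (1/2) × 10.29 = 5.145 mol O2; 8.332 mol is available, so SO2 is limiting.
n(O2) consumed = (1/2) × 10.29 = 5.145 mol; remaining = 8.332 − 5.145 = 3.187 mol
V(O2) = nRT/P = 3.187 × 8.314 × 1020 / 40.9 = 660.8 L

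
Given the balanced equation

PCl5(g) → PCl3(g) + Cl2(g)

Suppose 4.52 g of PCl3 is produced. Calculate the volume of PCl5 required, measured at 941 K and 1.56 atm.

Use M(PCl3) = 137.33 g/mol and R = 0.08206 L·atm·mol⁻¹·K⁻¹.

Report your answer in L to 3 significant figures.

n(PCl3) = 4.520 / 137.33 = 0.03291 mol
n(PCl5) = (1/1) × 0.03291 = 0.03291 mol
V = nRT/P = 0.03291 × 0.08206 × 941 / 1.56 = 1.629 L

1.63 L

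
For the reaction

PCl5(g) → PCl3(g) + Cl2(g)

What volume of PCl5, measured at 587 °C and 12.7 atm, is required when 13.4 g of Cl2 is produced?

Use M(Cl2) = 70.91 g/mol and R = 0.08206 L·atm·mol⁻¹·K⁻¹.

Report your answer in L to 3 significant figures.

1.05 L

n(Cl2) = 13.40 / 70.91 = 0.1890 mol
n(PCl5) = (1/1) × 0.1890 = 0.1890 mol
V = nRT/P = 0.1890 × 0.08206 × 860.15 / 12.7 = 1.050 L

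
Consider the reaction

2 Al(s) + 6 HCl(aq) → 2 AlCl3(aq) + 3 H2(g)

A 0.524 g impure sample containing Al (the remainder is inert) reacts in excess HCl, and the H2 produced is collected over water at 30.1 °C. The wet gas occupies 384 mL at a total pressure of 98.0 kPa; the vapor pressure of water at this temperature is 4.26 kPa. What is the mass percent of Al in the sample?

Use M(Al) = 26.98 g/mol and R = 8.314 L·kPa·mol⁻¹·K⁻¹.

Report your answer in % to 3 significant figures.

49.0 %

P(H2) = 98.0 − 4.26 = 93.74 kPa
n(H2) = PV/RT = (93.74 × 0.3840) / (8.314 × 303.25) = 0.01428 mol
n(Al) = (2/3) × 0.01428 = 0.009520 mol
m(Al) = 0.009520 × 26.98 = 0.2568 g
%Al = 0.2568 / 0.524 × 100 = 49.01%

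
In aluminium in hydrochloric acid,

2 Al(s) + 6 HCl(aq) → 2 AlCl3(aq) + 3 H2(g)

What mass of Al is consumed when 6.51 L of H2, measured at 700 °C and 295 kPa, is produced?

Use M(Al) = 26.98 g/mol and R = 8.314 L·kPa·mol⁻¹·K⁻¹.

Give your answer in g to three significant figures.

n(H2) = PV/RT = (295 × 6.51) / (8.314 × 973.15) = 0.2374 mol
n(Al) = (2/3) × 0.2374 = 0.1583 mol
m(Al) = 0.1583 × 26.98 = 4.271 g

4.27 g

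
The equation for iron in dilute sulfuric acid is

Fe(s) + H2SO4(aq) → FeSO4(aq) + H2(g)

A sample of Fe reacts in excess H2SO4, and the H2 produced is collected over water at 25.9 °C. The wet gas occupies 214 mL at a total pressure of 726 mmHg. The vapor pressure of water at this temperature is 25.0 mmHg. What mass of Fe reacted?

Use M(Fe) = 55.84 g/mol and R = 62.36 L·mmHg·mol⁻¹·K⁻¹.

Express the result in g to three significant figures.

P(H2) = 726 − 25.0 = 701.0 mmHg
n(H2) = PV/RT = (701.0 × 0.2140) / (62.36 × 299.05) = 0.008044 mol
n(Fe) = (1/1) × 0.008044 = 0.008044 mol
m(Fe) = 0.008044 × 55.84 = 0.4492 g

0.449 g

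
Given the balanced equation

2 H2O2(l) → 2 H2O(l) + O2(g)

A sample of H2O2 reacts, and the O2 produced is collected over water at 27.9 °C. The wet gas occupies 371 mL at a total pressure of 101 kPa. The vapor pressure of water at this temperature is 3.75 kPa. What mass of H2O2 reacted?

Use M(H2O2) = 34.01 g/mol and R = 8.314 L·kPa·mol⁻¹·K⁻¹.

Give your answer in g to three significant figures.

0.981 g

P(O2) = 101 − 3.75 = 97.25 kPa
n(O2) = PV/RT = (97.25 × 0.3710) / (8.314 × 301.05) = 0.01442 mol
n(H2O2) = (2/1) × 0.01442 = 0.02884 mol
m(H2O2) = 0.02884 × 34.01 = 0.9808 g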